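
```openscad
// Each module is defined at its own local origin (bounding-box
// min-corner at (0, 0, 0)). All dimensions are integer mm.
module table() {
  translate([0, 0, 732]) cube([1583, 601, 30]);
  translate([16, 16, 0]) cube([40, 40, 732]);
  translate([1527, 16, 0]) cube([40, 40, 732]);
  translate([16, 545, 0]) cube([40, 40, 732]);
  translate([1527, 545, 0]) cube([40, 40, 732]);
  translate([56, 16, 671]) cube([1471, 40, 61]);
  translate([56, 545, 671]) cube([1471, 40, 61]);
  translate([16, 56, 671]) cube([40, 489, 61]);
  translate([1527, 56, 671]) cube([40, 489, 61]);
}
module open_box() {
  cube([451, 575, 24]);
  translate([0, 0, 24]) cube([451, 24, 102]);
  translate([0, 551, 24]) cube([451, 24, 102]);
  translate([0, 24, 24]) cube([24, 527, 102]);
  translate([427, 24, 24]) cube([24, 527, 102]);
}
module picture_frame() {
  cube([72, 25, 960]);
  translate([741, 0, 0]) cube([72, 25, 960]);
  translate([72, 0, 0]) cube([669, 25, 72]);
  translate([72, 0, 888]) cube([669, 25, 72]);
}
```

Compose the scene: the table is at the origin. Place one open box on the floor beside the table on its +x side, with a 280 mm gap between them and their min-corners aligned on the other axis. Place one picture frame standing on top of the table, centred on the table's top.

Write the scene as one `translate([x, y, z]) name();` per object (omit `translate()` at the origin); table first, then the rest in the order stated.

table();
translate([1863, 0, 0]) open_box();
translate([385, 288, 762]) picture_frame();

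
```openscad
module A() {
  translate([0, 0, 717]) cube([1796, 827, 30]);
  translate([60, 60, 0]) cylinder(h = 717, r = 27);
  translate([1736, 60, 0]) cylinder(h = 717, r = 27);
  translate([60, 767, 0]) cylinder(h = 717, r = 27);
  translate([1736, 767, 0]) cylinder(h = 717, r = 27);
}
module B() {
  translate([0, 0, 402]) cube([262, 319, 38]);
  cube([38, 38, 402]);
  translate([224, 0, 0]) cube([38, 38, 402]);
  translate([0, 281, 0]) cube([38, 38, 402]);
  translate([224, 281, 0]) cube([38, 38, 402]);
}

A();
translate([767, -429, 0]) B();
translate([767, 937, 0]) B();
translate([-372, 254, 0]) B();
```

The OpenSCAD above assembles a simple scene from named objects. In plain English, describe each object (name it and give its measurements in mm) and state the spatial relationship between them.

A is a rectangular dining table. The top is 1796×827×30 mm with its upper surface at z = 747 mm. It stands on four round legs of 54 mm diameter, each leg's bounding box inset 33 mm from the nearest pair of top edges, running from the floor to the underside of the top.

B is a four-legged stool. The seat is a 262×319×38 mm slab whose top surface is at z = 440 mm; four square legs, each 38×38 mm in cross-section, run from the floor (z = 0) to the underside of the seat, each flush with a corner of the seat.

Three stools sit around the table at the −y, +y, −x sides.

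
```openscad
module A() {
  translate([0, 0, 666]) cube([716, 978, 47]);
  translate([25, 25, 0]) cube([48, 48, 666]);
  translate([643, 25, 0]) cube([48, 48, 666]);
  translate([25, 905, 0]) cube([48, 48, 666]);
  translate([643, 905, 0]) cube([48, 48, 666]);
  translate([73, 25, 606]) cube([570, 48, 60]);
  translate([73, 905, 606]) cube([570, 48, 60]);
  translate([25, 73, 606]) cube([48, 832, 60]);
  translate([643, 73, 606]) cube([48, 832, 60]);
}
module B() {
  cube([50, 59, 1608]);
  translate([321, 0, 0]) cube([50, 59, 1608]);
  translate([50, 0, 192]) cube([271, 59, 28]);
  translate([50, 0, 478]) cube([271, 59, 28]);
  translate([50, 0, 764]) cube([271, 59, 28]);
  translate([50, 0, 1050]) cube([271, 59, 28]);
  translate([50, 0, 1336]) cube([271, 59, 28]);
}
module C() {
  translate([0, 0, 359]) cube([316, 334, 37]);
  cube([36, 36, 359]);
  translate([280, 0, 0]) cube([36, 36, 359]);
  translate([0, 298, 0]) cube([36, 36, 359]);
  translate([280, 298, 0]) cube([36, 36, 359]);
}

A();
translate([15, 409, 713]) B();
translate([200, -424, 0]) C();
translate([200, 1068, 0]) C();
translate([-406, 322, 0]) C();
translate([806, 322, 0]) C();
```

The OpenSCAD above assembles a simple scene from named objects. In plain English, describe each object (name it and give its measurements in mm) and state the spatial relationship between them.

A is a table: top 716 mm (x) × 978 mm (y), 47 mm thick, upper face at z = 713 mm, on four 48×48 mm square legs, each inset 25 mm from the nearest pair of top edges, running from z = 0 to the bottom of the top. Four apron rails, 48 mm thick and 60 mm tall, run between adjacent legs with their top edges flush with the underside of the top and their outer faces flush with the legs' outer faces.

B is a straight ladder. Two 50×59 mm vertical rails, 1608 mm tall, stand 371 mm apart (outside-to-outside) with their front faces coplanar on the −y side. 5 rungs, each 59 mm deep and 28 mm tall, span between the inner faces of the rails, front faces flush with the rails. The lowest rung's underside is at z = 192 mm and rungs are spaced 286 mm apart (underside to underside).

C is a four-legged stool. The seat is 316×334 mm, 37 mm thick, top at z = 396 mm. It stands on four square legs, each 36×36 mm in cross-section, from z = 0 to the seat underside, each flush with a corner of the seat.

The ladder is on top of the table. Four stools sit around the table at the −y, +y, −x, +x sides.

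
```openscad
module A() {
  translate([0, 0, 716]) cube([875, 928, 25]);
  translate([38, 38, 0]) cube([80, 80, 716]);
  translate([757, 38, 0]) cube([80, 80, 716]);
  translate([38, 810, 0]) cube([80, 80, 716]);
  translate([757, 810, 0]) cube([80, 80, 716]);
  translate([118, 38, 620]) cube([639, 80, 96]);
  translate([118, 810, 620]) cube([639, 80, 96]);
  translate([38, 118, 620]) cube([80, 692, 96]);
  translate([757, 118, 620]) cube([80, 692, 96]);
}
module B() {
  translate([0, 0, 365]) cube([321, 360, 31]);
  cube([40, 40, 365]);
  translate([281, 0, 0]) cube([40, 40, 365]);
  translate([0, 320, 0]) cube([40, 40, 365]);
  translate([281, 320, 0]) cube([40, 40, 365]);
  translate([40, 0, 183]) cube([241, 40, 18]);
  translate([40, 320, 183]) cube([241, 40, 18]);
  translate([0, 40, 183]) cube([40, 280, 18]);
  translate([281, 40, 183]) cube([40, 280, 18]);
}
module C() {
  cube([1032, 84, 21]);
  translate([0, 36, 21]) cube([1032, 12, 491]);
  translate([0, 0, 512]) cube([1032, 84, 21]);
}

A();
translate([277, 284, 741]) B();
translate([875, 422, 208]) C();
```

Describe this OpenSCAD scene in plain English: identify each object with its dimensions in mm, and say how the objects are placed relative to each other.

A is a rectangular dining table. The top is 875×928×25 mm with its upper surface at z = 741 mm. It stands on four 80×80 mm square legs, each inset 38 mm from the nearest pair of top edges, running from the floor to the underside of the top. Four apron rails, 80 mm thick and 96 mm tall, run between adjacent legs with their top edges flush with the underside of the top and their outer faces flush with the legs' outer faces.

B is a four-legged stool. The seat is a 321×360×31 mm slab whose top surface is at z = 396 mm; four square legs, each 40×40 mm in cross-section, run from the floor (z = 0) to the underside of the seat, each flush with a corner of the seat. Four stretchers, 40 mm wide and 18 mm tall, connect adjacent legs with their undersides at z = 183 mm, each running between the inner faces of the legs it joins and aligned with the legs' outer faces on the other axis.

C is an I-beam lying along x, 1032 mm long. Overall section height 533 mm. Two flanges 84 mm wide (y) and 21 mm thick, one on the floor and one at the top; a web 12 mm thick runs between them, centred on the flange width.

The stool is on top of the table, centred. The I-beam is beside the table with their tops flush at z = 741.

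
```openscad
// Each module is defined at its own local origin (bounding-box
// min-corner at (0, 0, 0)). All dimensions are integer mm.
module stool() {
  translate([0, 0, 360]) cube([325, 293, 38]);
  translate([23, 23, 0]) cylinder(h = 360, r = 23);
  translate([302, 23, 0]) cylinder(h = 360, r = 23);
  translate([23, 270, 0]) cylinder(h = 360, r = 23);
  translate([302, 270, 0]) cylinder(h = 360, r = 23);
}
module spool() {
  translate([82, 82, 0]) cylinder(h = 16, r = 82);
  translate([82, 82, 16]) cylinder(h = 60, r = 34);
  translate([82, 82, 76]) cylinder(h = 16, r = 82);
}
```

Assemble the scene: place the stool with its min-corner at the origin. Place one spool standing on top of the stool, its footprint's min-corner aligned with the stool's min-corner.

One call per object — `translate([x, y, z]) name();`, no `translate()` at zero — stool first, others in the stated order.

stool();
translate([0, 0, 398]) spool();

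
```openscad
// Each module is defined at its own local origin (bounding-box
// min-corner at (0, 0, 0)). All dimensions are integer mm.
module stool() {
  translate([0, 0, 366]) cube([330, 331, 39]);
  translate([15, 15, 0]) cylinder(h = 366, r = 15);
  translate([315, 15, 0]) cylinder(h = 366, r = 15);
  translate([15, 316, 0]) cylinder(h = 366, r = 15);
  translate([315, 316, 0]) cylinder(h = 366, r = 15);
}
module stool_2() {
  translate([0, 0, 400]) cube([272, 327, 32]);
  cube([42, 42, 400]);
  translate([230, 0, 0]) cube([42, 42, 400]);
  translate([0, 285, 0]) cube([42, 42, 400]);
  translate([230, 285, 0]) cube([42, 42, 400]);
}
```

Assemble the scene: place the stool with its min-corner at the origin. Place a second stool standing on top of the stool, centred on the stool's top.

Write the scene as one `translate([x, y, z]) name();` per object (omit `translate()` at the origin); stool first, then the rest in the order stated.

stool();
translate([29, 2, 405]) stool_2();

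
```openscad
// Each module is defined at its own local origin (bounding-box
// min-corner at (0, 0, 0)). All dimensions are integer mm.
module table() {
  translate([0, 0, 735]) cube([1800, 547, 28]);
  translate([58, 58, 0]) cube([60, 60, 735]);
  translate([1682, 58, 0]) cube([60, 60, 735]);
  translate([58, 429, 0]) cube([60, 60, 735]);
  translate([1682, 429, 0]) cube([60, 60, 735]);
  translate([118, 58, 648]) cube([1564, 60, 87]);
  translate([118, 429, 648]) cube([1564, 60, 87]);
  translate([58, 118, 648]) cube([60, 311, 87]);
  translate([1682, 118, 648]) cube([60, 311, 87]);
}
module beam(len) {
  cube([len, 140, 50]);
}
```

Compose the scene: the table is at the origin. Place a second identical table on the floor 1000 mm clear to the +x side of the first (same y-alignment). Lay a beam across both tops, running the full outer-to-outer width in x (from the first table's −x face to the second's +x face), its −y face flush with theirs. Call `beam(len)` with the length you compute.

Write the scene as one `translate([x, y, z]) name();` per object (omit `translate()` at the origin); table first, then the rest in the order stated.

table();
translate([2800, 0, 0]) table();
translate([0, 0, 763]) beam(4600);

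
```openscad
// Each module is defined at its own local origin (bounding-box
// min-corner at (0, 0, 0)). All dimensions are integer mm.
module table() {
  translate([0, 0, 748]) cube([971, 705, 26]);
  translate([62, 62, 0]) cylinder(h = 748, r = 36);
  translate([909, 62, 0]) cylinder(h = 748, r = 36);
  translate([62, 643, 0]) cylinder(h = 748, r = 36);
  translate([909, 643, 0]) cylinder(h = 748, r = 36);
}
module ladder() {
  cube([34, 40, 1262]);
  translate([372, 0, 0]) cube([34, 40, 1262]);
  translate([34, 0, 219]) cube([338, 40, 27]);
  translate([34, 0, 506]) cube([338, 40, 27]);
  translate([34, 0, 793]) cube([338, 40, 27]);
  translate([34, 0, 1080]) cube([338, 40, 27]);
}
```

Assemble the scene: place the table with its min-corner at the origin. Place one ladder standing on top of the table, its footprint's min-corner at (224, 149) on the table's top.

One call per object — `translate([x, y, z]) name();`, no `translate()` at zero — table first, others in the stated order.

table();
translate([224, 149, 774]) ladder();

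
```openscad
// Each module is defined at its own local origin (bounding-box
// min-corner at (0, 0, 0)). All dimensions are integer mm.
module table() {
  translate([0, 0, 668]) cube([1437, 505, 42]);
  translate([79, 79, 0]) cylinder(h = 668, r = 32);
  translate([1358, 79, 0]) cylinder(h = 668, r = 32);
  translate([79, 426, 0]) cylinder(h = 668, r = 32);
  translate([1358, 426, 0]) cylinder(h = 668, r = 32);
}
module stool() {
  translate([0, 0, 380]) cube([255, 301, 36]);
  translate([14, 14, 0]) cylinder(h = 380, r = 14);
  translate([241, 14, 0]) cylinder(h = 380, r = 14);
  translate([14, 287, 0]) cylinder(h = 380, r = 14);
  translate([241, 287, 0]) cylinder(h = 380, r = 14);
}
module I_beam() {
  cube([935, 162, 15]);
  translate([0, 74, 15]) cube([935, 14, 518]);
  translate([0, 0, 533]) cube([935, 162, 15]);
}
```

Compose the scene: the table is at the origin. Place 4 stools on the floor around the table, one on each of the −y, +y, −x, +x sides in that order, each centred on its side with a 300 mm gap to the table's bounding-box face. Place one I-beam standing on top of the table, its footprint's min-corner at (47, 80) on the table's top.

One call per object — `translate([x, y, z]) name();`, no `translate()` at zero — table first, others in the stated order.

table();
translate([591, -601, 0]) stool();
translate([591, 805, 0]) stool();
translate([-555, 102, 0]) stool();
translate([1737, 102, 0]) stool();
translate([47, 80, 710]) I_beam();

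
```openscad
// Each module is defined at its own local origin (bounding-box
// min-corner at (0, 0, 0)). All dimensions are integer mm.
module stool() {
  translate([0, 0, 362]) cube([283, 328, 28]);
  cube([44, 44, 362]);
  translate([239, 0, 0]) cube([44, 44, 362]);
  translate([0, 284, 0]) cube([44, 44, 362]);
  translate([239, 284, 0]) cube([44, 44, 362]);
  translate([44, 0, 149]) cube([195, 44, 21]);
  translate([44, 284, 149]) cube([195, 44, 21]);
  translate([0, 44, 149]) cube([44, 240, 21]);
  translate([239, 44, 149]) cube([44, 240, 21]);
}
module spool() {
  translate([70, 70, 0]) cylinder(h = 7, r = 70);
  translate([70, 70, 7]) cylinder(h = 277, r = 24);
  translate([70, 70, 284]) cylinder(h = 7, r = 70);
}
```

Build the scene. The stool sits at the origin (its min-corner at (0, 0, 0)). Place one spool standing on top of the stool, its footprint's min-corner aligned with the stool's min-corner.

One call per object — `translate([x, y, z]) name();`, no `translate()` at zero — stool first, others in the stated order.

stool();
translate([0, 0, 390]) spool();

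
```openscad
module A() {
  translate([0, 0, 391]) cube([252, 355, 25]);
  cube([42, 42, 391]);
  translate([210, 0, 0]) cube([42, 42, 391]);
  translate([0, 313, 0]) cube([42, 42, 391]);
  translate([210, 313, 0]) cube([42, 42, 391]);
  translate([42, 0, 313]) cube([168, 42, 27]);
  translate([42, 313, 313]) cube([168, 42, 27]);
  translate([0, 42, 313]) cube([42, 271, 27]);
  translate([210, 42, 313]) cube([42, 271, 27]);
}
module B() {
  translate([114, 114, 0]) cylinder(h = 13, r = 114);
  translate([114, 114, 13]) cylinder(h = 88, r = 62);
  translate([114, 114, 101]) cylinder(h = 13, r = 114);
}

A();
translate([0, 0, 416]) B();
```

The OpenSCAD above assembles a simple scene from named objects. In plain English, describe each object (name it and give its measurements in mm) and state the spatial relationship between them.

A is a four-legged stool. The seat is 252×355 mm, 25 mm thick, top at z = 416 mm. It stands on four square legs, each 42×42 mm in cross-section, from z = 0 to the seat underside, each flush with a corner of the seat. Four stretchers, 42 mm wide and 27 mm tall, connect adjacent legs with their undersides at z = 313 mm, each running between the inner faces of the legs it joins and aligned with the legs' outer faces on the other axis.

B is a spool: two coaxial disc flanges of radius 114 mm and thickness 13 mm, joined by a core cylinder of radius 62 mm and height 88 mm. The lower flange rests on z = 0 and the three cylinders share a vertical axis.

The spool is on top of the stool.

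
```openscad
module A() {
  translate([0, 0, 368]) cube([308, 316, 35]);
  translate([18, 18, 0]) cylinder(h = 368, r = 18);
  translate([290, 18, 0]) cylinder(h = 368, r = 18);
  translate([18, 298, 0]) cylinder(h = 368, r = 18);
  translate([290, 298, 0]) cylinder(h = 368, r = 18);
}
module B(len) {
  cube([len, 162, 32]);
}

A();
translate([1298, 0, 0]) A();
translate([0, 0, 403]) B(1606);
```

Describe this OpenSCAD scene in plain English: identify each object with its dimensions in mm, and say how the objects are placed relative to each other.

A is a four-legged stool. The seat is a 308×316×35 mm slab whose top surface is at z = 403 mm; four round legs, each 36 mm in diameter, run from the floor (z = 0) to the underside of the seat, each leg's axis is inset half a diameter from the nearest pair of seat edges (so the leg's bounding box is flush with the corner).

B is a rectangular beam 1606 mm long (x), 162 mm deep (y), 32 mm thick (z).

The beam spans the tops of two stools placed 990 mm apart, resting at z = 403 mm.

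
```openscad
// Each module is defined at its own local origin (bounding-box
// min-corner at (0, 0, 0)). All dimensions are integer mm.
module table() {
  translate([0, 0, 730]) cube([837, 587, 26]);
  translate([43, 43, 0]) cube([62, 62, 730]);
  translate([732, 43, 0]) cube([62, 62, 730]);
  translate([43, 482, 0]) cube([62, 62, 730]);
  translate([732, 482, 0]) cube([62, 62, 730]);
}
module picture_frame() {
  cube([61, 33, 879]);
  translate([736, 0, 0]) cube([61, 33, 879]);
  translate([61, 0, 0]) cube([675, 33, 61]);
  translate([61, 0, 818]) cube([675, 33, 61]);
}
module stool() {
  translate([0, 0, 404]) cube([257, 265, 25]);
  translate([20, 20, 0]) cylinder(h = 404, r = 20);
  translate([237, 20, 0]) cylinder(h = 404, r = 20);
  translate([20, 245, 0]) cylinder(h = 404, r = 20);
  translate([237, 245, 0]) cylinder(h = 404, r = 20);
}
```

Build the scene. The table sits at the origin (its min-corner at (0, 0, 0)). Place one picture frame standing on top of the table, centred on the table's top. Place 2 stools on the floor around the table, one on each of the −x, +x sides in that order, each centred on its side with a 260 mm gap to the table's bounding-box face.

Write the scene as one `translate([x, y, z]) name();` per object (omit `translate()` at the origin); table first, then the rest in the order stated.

table();
translate([20, 277, 756]) picture_frame();
translate([-517, 161, 0]) stool();
translate([1097, 161, 0]) stool();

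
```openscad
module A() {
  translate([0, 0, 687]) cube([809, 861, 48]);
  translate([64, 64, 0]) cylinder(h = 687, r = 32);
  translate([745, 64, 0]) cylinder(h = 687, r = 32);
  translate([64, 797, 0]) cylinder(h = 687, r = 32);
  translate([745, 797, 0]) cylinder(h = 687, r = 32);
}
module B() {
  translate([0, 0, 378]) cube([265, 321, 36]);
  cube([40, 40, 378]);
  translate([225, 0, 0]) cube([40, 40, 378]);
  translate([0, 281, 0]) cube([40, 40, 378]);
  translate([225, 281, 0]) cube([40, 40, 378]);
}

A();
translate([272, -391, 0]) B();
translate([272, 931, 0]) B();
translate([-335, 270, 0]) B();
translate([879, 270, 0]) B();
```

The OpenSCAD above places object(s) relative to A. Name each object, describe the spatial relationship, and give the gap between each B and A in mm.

A is a table. B is a stool. Four stools sit around the table at the −y, +y, −x, +x sides. The gap between each stool and the table is 70 mm.

Each stool's nearest face is 70 mm from the table's bounding box.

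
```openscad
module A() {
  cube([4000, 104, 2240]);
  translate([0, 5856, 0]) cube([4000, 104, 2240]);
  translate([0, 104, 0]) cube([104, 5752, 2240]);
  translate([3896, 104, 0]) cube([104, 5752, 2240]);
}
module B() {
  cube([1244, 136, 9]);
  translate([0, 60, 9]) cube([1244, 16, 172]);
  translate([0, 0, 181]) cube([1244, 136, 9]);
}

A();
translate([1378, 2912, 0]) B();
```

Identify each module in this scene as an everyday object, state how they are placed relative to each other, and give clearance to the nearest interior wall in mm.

Clearances: x = 1274, y = 2808; minimum 1274 mm.

A is a house frame. B is an I-beam. The I-beam sits inside the house frame, centred. The clearance to the nearest interior wall is 1274 mm.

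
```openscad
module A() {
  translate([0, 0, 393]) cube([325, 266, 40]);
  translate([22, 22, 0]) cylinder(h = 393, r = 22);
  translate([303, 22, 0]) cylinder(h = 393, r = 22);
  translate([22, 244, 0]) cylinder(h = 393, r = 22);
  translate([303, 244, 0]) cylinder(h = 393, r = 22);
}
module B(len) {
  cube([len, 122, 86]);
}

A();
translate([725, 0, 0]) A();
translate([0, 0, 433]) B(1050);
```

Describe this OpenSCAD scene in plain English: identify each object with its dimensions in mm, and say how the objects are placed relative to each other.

A is a four-legged stool. The seat is 325×266 mm, 40 mm thick, top at z = 433 mm. It stands on four round legs, each 44 mm in diameter, from z = 0 to the seat underside, each leg's axis is inset half a diameter from the nearest pair of seat edges (so the leg's bounding box is flush with the corner).

B is a rectangular beam 1050 mm long (x), 122 mm deep (y), 86 mm thick (z).

The beam spans the tops of two stools placed 400 mm apart, resting at z = 433 mm.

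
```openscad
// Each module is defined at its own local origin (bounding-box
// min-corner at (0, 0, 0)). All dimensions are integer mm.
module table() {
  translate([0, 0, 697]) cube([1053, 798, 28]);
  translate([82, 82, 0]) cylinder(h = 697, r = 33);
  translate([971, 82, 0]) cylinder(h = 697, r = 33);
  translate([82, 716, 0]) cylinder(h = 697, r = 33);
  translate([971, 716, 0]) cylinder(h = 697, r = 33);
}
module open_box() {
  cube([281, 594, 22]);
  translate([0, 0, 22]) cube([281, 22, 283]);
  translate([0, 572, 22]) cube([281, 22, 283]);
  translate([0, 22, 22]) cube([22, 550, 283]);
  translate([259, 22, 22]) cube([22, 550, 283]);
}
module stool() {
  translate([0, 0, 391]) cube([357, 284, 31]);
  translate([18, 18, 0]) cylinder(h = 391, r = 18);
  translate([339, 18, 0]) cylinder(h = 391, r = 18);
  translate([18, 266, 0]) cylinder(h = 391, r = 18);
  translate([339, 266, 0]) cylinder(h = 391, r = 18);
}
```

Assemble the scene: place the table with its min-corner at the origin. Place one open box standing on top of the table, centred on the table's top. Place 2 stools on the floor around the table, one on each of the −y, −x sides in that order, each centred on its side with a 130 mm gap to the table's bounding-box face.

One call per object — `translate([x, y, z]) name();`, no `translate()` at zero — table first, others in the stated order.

table();
translate([386, 102, 725]) open_box();
translate([348, -414, 0]) stool();
translate([-487, 257, 0]) stool();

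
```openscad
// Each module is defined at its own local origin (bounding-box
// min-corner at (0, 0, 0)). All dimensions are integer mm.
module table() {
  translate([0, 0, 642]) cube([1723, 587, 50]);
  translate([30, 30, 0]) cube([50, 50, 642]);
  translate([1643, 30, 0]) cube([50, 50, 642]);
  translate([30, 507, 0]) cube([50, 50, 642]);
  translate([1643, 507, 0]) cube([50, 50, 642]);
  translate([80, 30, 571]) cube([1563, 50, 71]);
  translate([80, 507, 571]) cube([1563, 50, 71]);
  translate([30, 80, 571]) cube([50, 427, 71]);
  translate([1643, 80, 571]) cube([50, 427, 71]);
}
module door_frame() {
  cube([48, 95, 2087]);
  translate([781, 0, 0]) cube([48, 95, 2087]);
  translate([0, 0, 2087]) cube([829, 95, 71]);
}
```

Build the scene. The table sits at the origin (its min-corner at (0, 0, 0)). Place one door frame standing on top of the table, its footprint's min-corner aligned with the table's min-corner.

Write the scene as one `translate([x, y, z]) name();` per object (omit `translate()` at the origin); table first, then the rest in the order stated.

table();
translate([0, 0, 692]) door_frame();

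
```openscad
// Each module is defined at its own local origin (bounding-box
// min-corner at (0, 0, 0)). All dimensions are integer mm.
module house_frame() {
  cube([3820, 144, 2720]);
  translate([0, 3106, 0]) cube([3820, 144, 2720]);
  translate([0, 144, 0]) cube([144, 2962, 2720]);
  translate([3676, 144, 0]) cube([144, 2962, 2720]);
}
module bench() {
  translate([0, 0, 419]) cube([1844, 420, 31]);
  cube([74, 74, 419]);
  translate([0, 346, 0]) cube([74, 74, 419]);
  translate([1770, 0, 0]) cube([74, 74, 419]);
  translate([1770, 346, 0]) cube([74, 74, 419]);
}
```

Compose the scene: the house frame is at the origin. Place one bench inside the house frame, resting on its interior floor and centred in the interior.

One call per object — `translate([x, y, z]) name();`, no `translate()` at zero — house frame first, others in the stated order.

house_frame();
translate([988, 1415, 0]) bench();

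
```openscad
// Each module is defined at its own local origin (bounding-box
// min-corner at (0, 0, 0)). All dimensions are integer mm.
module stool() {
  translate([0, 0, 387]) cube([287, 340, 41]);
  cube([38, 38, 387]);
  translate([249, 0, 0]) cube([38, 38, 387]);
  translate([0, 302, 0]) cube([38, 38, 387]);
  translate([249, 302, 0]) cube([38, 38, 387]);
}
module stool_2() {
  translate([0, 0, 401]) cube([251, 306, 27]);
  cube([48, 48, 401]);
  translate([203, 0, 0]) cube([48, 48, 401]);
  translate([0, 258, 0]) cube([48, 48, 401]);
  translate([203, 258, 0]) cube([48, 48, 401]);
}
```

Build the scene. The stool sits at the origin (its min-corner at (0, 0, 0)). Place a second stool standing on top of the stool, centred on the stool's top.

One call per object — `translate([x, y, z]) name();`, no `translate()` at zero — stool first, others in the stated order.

stool();
translate([18, 17, 428]) stool_2();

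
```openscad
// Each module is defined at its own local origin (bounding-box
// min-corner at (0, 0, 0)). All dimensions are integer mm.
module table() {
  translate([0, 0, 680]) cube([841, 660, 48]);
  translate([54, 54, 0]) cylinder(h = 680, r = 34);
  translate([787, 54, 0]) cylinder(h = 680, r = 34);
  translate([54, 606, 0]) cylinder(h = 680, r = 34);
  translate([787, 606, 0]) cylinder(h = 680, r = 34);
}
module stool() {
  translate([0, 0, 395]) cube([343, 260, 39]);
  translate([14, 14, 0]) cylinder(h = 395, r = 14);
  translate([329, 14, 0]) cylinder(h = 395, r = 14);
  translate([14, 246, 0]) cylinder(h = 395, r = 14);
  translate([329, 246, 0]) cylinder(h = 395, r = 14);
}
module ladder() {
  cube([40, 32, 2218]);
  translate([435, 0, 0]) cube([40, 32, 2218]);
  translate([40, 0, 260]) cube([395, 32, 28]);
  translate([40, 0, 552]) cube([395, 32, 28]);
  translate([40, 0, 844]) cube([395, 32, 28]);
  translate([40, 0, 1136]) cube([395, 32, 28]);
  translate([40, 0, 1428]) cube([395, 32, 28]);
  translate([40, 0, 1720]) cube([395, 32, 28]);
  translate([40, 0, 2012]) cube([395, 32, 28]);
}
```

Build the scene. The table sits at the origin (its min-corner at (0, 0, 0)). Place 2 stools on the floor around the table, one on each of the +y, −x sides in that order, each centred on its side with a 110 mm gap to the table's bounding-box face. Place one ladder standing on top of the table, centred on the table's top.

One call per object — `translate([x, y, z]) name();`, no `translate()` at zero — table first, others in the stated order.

table();
translate([249, 770, 0]) stool();
translate([-453, 200, 0]) stool();
translate([183, 314, 728]) ladder();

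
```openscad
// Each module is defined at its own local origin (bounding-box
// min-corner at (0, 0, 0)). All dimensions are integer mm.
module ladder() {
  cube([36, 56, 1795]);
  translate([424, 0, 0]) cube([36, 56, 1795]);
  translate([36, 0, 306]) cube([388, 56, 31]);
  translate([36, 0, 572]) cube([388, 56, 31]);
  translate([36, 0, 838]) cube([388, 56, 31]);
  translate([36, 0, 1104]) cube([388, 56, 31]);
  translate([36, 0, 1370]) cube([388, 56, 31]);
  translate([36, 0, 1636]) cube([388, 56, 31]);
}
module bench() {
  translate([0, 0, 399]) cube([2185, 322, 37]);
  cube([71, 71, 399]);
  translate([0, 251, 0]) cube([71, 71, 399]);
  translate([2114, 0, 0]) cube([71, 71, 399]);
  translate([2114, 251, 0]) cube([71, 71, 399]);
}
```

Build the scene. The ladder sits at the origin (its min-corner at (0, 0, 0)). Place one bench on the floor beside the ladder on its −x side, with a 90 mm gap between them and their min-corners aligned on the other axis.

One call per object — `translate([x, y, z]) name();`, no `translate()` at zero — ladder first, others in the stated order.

ladder();
translate([-2275, 0, 0]) bench();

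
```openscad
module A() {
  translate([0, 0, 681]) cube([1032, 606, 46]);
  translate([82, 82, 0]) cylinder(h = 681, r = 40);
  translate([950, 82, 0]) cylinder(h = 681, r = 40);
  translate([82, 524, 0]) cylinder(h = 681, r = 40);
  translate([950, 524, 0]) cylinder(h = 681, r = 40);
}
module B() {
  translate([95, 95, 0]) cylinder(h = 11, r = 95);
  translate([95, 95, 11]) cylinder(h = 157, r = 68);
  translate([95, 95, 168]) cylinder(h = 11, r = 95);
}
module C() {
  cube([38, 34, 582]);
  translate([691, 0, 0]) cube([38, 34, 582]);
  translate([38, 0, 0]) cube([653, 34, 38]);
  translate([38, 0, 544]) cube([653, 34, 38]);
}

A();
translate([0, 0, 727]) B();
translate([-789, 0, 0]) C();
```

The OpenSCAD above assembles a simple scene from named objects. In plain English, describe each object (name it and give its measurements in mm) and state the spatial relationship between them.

A is a table with a 1032×606 mm rectangular top, 46 mm thick, top surface at z = 727 mm, supported by four round legs of 80 mm diameter, each leg's bounding box inset 42 mm from the nearest pair of top edges, running from the floor.

B is a spool: two coaxial disc flanges of radius 95 mm and thickness 11 mm, joined by a core cylinder of radius 68 mm and height 157 mm. The lower flange rests on z = 0 and the three cylinders share a vertical axis.

C is a picture frame with a 653×506 mm rectangular opening (x by z) and a uniform 38 mm border on every side. Frame depth is 34 mm along y. It is built from two vertical stiles running the full outside height and two horizontal rails spanning the gap between the stiles.

The spool is on top of the table. The picture frame is on the floor beside the table on its −x side.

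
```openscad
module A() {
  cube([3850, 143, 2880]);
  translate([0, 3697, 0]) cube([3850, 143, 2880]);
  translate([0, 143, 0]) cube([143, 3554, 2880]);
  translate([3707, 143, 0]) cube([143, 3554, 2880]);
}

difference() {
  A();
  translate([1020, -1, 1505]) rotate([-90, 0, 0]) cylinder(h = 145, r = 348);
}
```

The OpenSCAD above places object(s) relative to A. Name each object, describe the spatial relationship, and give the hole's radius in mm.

A is a house frame. The house frame has a circular hole through its front wall. The hole's radius is 348 mm.

The subtracted cylinder has r = 348 mm.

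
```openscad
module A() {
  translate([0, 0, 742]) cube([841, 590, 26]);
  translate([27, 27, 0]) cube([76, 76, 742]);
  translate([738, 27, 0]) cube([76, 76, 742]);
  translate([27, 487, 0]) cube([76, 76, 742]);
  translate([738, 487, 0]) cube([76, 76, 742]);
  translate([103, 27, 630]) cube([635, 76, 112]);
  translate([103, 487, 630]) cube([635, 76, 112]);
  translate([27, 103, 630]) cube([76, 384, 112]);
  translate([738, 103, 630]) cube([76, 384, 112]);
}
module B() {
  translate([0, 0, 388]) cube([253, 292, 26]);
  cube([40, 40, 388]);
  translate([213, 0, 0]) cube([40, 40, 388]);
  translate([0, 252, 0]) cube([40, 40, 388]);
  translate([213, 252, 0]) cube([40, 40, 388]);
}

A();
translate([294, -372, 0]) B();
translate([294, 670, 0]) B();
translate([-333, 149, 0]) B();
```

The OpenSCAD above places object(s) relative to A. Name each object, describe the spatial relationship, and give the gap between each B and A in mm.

A is a table. B is a stool. Three stools sit around the table at the −y, +y, −x sides. The gap between each stool and the table is 80 mm.

Each stool's nearest face is 80 mm from the table's bounding box.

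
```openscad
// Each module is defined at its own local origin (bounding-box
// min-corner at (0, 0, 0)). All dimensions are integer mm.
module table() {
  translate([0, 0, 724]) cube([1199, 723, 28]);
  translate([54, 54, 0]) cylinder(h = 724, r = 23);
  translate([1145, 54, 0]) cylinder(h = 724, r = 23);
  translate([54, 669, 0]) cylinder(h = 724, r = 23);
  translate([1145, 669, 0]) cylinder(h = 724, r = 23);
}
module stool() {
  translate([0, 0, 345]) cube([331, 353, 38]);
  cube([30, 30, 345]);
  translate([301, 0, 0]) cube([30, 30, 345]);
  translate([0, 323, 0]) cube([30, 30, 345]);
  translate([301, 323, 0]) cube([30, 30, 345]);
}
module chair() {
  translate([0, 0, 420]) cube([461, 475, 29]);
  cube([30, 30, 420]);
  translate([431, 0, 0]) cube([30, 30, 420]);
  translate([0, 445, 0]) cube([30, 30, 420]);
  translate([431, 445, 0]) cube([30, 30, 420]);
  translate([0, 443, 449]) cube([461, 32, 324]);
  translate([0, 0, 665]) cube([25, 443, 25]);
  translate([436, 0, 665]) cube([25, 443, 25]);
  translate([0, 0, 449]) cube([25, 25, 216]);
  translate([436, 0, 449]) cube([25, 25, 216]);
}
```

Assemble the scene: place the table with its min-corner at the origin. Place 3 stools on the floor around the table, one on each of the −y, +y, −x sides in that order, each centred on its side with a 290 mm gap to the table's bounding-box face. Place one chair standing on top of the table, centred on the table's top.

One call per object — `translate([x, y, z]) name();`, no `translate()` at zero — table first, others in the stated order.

table();
translate([434, -643, 0]) stool();
translate([434, 1013, 0]) stool();
translate([-621, 185, 0]) stool();
translate([369, 124, 752]) chair();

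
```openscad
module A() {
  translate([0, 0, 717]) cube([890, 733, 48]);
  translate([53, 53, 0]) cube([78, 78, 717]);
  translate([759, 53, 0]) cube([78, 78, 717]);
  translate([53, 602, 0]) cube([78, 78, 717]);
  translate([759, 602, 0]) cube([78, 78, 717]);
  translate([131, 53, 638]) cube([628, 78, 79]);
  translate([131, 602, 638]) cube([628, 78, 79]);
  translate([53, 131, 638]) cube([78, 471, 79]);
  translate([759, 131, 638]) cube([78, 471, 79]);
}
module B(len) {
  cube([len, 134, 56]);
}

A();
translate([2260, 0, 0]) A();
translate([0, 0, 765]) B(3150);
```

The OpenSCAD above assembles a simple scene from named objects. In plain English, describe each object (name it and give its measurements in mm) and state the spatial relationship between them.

A is a rectangular dining table. The top is 890×733×48 mm with its upper surface at z = 765 mm. It stands on four 78×78 mm square legs, each inset 53 mm from the nearest pair of top edges, running from the floor to the underside of the top. Four apron rails, 78 mm thick and 79 mm tall, run between adjacent legs with their top edges flush with the underside of the top and their outer faces flush with the legs' outer faces.

B is a rectangular beam 3150 mm long (x), 134 mm deep (y), 56 mm thick (z).

The beam spans the tops of two tables placed 1370 mm apart, resting at z = 765 mm.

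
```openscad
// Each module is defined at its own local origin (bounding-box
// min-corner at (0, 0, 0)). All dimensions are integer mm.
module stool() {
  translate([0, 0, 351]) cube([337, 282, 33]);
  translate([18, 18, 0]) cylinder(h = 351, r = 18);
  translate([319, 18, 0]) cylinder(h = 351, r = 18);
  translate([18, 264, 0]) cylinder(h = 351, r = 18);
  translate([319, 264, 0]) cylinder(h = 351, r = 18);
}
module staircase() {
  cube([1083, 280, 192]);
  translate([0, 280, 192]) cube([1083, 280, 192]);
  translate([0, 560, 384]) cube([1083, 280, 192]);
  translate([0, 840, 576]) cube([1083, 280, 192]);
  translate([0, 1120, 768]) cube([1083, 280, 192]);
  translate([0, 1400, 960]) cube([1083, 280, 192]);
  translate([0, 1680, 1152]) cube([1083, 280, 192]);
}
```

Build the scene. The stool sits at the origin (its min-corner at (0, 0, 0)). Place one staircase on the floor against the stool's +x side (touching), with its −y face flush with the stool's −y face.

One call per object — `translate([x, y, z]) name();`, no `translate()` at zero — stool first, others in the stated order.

stool();
translate([337, 0, 0]) staircase();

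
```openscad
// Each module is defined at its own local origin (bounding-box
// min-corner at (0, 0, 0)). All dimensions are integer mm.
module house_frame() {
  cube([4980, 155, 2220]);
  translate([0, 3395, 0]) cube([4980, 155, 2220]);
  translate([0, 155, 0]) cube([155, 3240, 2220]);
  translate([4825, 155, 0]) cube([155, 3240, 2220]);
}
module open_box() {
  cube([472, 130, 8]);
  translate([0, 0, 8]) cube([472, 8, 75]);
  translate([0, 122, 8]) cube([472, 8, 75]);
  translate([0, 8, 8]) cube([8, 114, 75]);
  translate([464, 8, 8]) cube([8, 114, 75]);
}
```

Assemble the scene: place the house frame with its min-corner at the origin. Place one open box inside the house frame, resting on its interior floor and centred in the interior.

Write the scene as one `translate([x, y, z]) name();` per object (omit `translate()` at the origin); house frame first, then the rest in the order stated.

house_frame();
translate([2254, 1710, 0]) open_box();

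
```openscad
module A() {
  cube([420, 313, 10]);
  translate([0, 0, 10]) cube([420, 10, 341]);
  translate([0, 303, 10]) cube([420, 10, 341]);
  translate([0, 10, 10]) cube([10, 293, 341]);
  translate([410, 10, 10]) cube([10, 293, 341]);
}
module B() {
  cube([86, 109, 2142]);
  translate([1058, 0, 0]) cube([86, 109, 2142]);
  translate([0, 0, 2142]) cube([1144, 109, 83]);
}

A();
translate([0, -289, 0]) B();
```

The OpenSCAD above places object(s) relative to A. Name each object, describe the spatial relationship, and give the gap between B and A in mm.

The door frame's nearest face is 180 mm from the open box's −y face.

A is an open box. B is a door frame. The door frame is on the floor beside the open box on its −y side. The gap between the door frame and the open box is 180 mm.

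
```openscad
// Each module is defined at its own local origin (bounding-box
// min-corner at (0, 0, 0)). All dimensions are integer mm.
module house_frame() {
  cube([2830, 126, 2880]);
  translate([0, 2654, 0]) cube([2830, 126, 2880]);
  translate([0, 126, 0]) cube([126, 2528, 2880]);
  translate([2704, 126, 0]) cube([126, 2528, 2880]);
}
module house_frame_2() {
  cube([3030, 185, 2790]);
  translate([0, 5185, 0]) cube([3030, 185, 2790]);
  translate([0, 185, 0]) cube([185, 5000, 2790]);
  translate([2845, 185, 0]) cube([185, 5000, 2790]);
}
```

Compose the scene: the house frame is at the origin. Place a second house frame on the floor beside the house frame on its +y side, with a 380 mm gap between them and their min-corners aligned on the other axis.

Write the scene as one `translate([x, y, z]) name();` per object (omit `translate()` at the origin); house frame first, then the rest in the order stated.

house_frame();
translate([0, 3160, 0]) house_frame_2();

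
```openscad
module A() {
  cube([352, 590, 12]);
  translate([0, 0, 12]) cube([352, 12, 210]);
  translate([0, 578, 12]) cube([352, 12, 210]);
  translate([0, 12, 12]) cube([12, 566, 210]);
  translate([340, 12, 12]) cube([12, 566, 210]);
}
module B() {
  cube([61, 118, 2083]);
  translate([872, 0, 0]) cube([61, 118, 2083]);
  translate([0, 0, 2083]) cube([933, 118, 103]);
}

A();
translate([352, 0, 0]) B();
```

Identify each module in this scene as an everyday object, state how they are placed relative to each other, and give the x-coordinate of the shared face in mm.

A is an open box. B is a door frame. The door frame is against the open box's +x side, with their −y faces flush. The x-coordinate of the shared face is 352 mm.

The open box's +x face and the door frame's −x face are both at x = 352 mm.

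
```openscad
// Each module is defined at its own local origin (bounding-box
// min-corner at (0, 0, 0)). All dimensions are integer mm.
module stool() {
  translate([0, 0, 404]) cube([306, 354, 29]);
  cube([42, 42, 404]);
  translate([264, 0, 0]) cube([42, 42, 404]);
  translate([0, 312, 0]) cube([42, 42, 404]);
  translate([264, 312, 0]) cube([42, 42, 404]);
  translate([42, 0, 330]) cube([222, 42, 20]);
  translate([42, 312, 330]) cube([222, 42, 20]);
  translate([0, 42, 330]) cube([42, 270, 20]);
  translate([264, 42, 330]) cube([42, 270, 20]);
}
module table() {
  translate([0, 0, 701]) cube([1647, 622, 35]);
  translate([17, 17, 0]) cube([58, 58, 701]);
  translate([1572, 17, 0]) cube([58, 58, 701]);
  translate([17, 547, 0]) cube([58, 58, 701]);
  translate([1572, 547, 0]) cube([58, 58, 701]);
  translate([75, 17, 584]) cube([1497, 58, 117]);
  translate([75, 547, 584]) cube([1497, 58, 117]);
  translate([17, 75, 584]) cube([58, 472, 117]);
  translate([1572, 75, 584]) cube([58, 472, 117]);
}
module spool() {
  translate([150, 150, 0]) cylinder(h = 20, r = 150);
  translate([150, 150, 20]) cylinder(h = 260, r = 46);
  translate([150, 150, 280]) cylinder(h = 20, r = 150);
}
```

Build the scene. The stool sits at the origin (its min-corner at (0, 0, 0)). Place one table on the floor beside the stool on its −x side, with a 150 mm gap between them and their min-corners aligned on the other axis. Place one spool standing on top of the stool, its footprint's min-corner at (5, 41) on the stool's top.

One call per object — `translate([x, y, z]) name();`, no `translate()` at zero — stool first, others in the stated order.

stool();
translate([-1797, 0, 0]) table();
translate([5, 41, 433]) spool();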